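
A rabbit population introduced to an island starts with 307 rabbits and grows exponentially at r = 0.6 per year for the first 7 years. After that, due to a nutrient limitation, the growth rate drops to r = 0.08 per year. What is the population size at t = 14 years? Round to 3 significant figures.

Phase 1: N(7) = 307·e^(0.6×7) = 307·e^4.2 = 20472.7.
Phase 2 runs for 14 − 7 = 7 years at r = 0.08.
N(14) = 20472.7·e^(0.08×7) = 20472.7·e^0.56 = 35841.

35800 rabbits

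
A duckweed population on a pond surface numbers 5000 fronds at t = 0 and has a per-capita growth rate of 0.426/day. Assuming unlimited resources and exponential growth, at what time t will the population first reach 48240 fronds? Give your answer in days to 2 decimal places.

5.32 days

Set N₀·e^(rt) = 48240: e^(0.426·t) = 48240/5000 = 9.648.
0.426·t = ln(9.648) = 2.2668, so t = 2.2668/0.426 = 5.321.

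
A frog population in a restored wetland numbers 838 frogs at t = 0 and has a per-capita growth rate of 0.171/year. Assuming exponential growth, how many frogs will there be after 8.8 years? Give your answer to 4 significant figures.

N(t) = N₀·e^(rt) = 838 × e^(0.171×8.8) = 838 × e^1.505.
e^1.505 ≈ 4.5033, so N ≈ 838 × 4.5033 = 3773.73.

3774 frogs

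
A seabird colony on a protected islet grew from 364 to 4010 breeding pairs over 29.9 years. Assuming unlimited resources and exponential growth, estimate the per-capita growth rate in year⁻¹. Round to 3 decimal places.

From N(t) = N₀·e^(rt): e^(r·29.9) = 4010/364 = 11.016.
r·29.9 = ln(11.016) = 2.3994, so r = 2.3994/29.9 = 0.080247.

0.080 per year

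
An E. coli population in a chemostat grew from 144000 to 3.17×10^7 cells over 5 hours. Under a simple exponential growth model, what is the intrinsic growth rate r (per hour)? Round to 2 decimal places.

From N(t) = N₀·e^(rt): e^(r·5) = 3.17×10^7/144000 = 220.14.
r·5 = ln(220.14) = 5.3943, so r = 5.3943/5 = 1.0789.

1.08 per hour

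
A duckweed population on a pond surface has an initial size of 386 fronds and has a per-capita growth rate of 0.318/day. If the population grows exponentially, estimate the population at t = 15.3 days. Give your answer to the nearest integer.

N(t) = N₀·e^(rt) = 386 × e^(0.318×15.3) = 386 × e^4.865.
e^4.865 ≈ 129.72, so N ≈ 386 × 129.72 = 50073.

50073 fronds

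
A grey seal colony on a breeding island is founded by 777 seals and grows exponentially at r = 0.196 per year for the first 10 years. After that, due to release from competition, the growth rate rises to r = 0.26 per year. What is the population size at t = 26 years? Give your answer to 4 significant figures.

Phase 1: N(10) = 777·e^(0.196×10) = 777·e^1.96 = 5516.18.
Phase 2 runs for 26 − 10 = 16 years at r = 0.26.
N(26) = 5516.18·e^(0.26×16) = 5516.18·e^4.16 = 353430.

353400 seals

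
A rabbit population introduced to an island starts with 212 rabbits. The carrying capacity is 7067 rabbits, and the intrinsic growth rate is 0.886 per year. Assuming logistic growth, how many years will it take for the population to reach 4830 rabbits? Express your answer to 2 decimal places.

4.79 years

A = (K − N₀)/N₀ = (7067 − 212)/212 = 32.335.
Solve 7067/(1 + 32.335·e^(−0.886t)) = 4830: 1 + 32.335·e^(−0.886t) = 1.4631, so e^(−0.886t) = 0.0143234.
−0.886·t = ln(0.0143234) = -4.2459, so t = 4.2459/0.886 = 4.7922.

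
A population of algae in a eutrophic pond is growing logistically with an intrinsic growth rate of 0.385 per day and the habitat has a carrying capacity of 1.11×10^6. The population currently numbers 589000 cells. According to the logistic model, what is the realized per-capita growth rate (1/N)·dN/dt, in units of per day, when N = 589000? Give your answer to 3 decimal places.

0.181 per day

(1/N)·dN/dt = r(1 − N/K) = 0.385 × (1 − 589000/1.11×10^6).
= 0.385 × 0.46937 = 0.18071.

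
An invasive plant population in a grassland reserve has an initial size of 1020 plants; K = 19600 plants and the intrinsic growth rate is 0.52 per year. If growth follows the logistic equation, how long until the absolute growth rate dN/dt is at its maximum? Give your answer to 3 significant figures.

5.58 years

Logistic growth is fastest at N = K/2 = 9800.
A = (K − N₀)/N₀ = 18.216. Set K/(1 + A·e^(−rt)) = K/2 → A·e^(−rt) = 1.
e^(−0.52t) = 1/18.216 = 0.0548977, so t = ln(18.216)/0.52 = 2.9023/0.52 = 5.5813.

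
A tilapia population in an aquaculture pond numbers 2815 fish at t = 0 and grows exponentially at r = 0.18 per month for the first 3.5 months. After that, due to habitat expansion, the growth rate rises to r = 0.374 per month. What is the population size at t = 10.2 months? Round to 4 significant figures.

64760 fish

Phase 1: N(3.5) = 2815·e^(0.18×3.5) = 2815·e^0.63 = 5285.47.
Phase 2 runs for 10.2 − 3.5 = 6.7 months at r = 0.374.
N(10.2) = 5285.47·e^(0.374×6.7) = 5285.47·e^2.506 = 64764.8.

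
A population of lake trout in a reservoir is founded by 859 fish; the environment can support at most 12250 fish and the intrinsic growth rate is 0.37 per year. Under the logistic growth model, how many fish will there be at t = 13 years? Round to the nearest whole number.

A = (K − N₀)/N₀ = (12250 − 859)/859 = 13.261.
N(t) = K/(1 + A·e^(−rt)) = 12250/(1 + 13.261×e^(−0.37×13)).
e^(−4.81) = 0.0081479; denominator = 1 + 13.261×0.0081479 = 1.108.
N = 12250/1.108 = 11055.5.

11055 fish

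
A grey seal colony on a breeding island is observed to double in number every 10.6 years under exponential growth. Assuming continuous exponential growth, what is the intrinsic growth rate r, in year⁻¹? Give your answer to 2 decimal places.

0.07 per year

r = ln(2)/t_d = 0.6931/10.6 = 0.065391.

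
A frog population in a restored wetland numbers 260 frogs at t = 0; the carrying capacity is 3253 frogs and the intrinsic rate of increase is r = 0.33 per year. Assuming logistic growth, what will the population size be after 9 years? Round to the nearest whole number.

2045 frogs

A = (K − N₀)/N₀ = (3253 − 260)/260 = 11.512.
N(t) = K/(1 + A·e^(−rt)) = 3253/(1 + 11.512×e^(−0.33×9)).
e^(−2.97) = 0.051303; denominator = 1 + 11.512×0.051303 = 1.5906.
N = 3253/1.5906 = 2045.17.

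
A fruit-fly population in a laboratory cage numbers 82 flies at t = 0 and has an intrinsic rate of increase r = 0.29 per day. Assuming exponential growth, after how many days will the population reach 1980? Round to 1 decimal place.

Set N₀·e^(rt) = 1980: e^(0.29·t) = 1980/82 = 24.146.
0.29·t = ln(24.146) = 3.1841, so t = 3.1841/0.29 = 10.98.

11.0 days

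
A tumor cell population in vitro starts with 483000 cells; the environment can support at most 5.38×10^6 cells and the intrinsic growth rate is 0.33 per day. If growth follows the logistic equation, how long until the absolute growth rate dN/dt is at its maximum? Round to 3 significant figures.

7.02 days

Logistic growth is fastest at N = K/2 = 2.69×10^6.
A = (K − N₀)/N₀ = 10.139. Set K/(1 + A·e^(−rt)) = K/2 → A·e^(−rt) = 1.
e^(−0.33t) = 1/10.139 = 0.0986318, so t = ln(10.139)/0.33 = 2.3164/0.33 = 7.0193.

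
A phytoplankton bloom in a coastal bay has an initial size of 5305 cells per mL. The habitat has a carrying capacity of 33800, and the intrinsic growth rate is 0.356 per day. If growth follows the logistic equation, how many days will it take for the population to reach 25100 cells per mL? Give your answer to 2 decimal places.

A = (K − N₀)/N₀ = (33800 − 5305)/5305 = 5.3713.
Solve 33800/(1 + 5.3713·e^(−0.356t)) = 25100: 1 + 5.3713·e^(−0.356t) = 1.3466, so e^(−0.356t) = 0.0645301.
−0.356·t = ln(0.0645301) = -2.7406, so t = 2.7406/0.356 = 7.6984.

7.70 days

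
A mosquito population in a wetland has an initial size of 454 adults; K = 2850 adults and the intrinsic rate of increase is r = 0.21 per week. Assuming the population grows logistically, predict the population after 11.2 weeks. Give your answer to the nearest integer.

1897 adults

A = (K − N₀)/N₀ = (2850 − 454)/454 = 5.2775.
N(t) = K/(1 + A·e^(−rt)) = 2850/(1 + 5.2775×e^(−0.21×11.2)).
e^(−2.352) = 0.095179; denominator = 1 + 5.2775×0.095179 = 1.5023.
N = 2850/1.5023 = 1897.08.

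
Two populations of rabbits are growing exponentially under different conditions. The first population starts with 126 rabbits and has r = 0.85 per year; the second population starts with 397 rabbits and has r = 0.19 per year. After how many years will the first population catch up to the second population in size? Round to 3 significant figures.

Set 126·e^(0.85t) = 397·e^(0.19t).
e^((0.85 − 0.19)t) = 397/126 → e^(0.66·t) = 3.1508.
0.66·t = ln(3.1508) = 1.1477, so t = 1.1477/0.66 = 1.7389.

1.74 years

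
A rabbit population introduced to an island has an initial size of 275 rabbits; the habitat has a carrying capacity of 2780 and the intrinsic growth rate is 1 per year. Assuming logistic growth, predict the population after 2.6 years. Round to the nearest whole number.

1658 rabbits

A = (K − N₀)/N₀ = (2780 − 275)/275 = 9.1091.
N(t) = K/(1 + A·e^(−rt)) = 2780/(1 + 9.1091×e^(−1×2.6)).
e^(−2.6) = 0.074274; denominator = 1 + 9.1091×0.074274 = 1.6766.
N = 2780/1.6766 = 1658.15.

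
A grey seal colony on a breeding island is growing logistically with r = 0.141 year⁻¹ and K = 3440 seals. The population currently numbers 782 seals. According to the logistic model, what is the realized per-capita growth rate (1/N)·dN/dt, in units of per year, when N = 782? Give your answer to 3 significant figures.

(1/N)·dN/dt = r(1 − N/K) = 0.141 × (1 − 782/3440).
= 0.141 × 0.77267 = 0.10895.

0.109 per year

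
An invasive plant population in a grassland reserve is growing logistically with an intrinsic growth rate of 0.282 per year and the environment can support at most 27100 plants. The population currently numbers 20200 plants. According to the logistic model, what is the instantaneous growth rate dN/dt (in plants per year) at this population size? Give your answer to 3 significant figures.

dN/dt = rN(1 − N/K) = 0.282 × 20200 × (1 − 20200/27100).
1 − 20200/27100 = 0.25461; dN/dt = 0.282 × 20200 × 0.25461 = 1450.4.

1450 plants per year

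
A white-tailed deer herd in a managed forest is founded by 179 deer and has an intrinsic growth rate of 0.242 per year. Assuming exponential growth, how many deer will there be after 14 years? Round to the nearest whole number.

N(t) = N₀·e^(rt) = 179 × e^(0.242×14) = 179 × e^3.388.
e^3.388 ≈ 29.607, so N ≈ 179 × 29.607 = 5299.6.

5300 deer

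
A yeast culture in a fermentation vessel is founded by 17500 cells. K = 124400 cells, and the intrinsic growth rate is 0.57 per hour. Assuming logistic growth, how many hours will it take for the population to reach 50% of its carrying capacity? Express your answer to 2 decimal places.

A = (K − N₀)/N₀ = (124400 − 17500)/17500 = 6.1086.
Solve 124400/(1 + 6.1086·e^(−0.57t)) = 62200: 1 + 6.1086·e^(−0.57t) = 2, so e^(−0.57t) = 0.163704.
−0.57·t = ln(0.163704) = -1.8097, so t = 1.8097/0.57 = 3.1749.

3.17 hours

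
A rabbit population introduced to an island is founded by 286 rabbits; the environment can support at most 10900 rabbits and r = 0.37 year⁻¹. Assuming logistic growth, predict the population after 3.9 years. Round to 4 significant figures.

1116 rabbits

A = (K − N₀)/N₀ = (10900 − 286)/286 = 37.112.
N(t) = K/(1 + A·e^(−rt)) = 10900/(1 + 37.112×e^(−0.37×3.9)).
e^(−1.443) = 0.23622; denominator = 1 + 37.112×0.23622 = 9.7665.
N = 10900/9.7665 = 1116.06.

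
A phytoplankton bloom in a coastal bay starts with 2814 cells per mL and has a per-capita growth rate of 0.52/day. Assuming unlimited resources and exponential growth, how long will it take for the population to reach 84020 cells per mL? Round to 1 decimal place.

Set N₀·e^(rt) = 84020: e^(0.52·t) = 84020/2814 = 29.858.
0.52·t = ln(29.858) = 3.3964, so t = 3.3964/0.52 = 6.5316.

6.5 days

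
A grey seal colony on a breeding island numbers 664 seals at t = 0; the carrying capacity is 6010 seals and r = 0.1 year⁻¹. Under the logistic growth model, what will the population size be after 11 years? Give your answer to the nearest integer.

1633 seals

A = (K − N₀)/N₀ = (6010 − 664)/664 = 8.0512.
N(t) = K/(1 + A·e^(−rt)) = 6010/(1 + 8.0512×e^(−0.1×11)).
e^(−1.1) = 0.33287; denominator = 1 + 8.0512×0.33287 = 3.68.
N = 6010/3.68 = 1633.15.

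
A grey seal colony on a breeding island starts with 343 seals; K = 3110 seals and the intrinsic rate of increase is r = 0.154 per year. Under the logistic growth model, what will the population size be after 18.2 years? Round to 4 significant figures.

2088 seals

A = (K − N₀)/N₀ = (3110 − 343)/343 = 8.0671.
N(t) = K/(1 + A·e^(−rt)) = 3110/(1 + 8.0671×e^(−0.154×18.2)).
e^(−2.803) = 0.06064; denominator = 1 + 8.0671×0.06064 = 1.4892.
N = 3110/1.4892 = 2088.39.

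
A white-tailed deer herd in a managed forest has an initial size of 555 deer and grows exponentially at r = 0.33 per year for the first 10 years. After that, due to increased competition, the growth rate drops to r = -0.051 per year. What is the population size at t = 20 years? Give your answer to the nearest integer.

9036 deer

Phase 1: N(10) = 555·e^(0.33×10) = 555·e^3.3 = 15047.5.
Phase 2 runs for 20 − 10 = 10 years at r = -0.051.
N(20) = 15047.5·e^(-0.051×10) = 15047.5·e^-0.51 = 9035.97.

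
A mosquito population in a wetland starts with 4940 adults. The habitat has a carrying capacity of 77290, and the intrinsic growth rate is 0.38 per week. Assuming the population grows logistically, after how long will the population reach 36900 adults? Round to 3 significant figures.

6.83 weeks

A = (K − N₀)/N₀ = (77290 − 4940)/4940 = 14.646.
Solve 77290/(1 + 14.646·e^(−0.38t)) = 36900: 1 + 14.646·e^(−0.38t) = 2.0946, so e^(−0.38t) = 0.074737.
−0.38·t = ln(0.074737) = -2.5938, so t = 2.5938/0.38 = 6.8257.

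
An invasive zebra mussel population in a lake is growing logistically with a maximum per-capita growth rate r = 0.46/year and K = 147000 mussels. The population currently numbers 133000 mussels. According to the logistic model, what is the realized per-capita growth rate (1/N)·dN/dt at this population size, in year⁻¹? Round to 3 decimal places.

(1/N)·dN/dt = r(1 − N/K) = 0.46 × (1 − 133000/147000).
= 0.46 × 0.095238 = 0.04381.

0.044 per year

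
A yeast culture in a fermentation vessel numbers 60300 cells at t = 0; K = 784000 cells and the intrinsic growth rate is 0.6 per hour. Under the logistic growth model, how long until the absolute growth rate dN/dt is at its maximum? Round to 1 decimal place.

Logistic growth is fastest at N = K/2 = 392000.
A = (K − N₀)/N₀ = 12.002. Set K/(1 + A·e^(−rt)) = K/2 → A·e^(−rt) = 1.
e^(−0.6t) = 1/12.002 = 0.0833218, so t = ln(12.002)/0.6 = 2.485/0.6 = 4.1417.

4.1 hours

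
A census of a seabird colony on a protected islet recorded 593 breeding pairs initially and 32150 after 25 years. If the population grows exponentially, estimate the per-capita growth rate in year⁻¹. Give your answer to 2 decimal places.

0.16 per year

From N(t) = N₀·e^(rt): e^(r·25) = 32150/593 = 54.216.
r·25 = ln(54.216) = 3.993, so r = 3.993/25 = 0.15972.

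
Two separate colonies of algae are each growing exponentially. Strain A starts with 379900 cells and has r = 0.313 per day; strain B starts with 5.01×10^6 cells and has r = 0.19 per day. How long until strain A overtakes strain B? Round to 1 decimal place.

21.0 days

Set 379900·e^(0.313t) = 5.01×10^6·e^(0.19t).
e^((0.313 − 0.19)t) = 5.01×10^6/379900 → e^(0.123·t) = 13.188.
0.123·t = ln(13.188) = 2.5793, so t = 2.5793/0.123 = 20.97.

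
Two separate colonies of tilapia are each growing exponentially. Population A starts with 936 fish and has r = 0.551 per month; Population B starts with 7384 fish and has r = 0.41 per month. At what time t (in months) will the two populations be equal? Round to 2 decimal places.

14.65 months

Set 936·e^(0.551t) = 7384·e^(0.41t).
e^((0.551 − 0.41)t) = 7384/936 → e^(0.141·t) = 7.8889.
0.141·t = ln(7.8889) = 2.0655, so t = 2.0655/0.141 = 14.649.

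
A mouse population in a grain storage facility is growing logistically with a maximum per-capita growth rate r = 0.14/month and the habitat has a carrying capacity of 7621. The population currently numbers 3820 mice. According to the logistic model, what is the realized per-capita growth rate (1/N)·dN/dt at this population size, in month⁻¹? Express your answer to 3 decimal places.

0.070 per month

(1/N)·dN/dt = r(1 − N/K) = 0.14 × (1 − 3820/7621).
= 0.14 × 0.49875 = 0.069825.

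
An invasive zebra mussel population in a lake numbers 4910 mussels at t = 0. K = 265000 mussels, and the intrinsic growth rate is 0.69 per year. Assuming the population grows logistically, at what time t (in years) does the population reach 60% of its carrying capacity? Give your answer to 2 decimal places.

A = (K − N₀)/N₀ = (265000 − 4910)/4910 = 52.971.
Solve 265000/(1 + 52.971·e^(−0.69t)) = 159000: 1 + 52.971·e^(−0.69t) = 1.6667, so e^(−0.69t) = 0.0125854.
−0.69·t = ln(0.0125854) = -4.3752, so t = 4.3752/0.69 = 6.3409.

6.34 years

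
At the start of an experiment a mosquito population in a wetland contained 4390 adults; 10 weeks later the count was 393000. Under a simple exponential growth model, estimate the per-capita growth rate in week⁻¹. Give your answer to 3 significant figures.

0.449 per week

From N(t) = N₀·e^(rt): e^(r·10) = 393000/4390 = 89.522.
r·10 = ln(89.522) = 4.4945, so r = 4.4945/10 = 0.44945.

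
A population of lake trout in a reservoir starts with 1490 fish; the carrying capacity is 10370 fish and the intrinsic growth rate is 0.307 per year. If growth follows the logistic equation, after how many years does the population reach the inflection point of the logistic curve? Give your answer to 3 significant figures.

Logistic growth is fastest at N = K/2 = 5185.
A = (K − N₀)/N₀ = 5.9597. Set K/(1 + A·e^(−rt)) = K/2 → A·e^(−rt) = 1.
e^(−0.307t) = 1/5.9597 = 0.167793, so t = ln(5.9597)/0.307 = 1.785/0.307 = 5.8144.

5.81 years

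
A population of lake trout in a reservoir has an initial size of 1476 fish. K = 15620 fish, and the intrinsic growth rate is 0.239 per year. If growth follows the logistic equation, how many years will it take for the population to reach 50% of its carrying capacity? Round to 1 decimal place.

A = (K − N₀)/N₀ = (15620 − 1476)/1476 = 9.5827.
Solve 15620/(1 + 9.5827·e^(−0.239t)) = 7810: 1 + 9.5827·e^(−0.239t) = 2, so e^(−0.239t) = 0.104355.
−0.239·t = ln(0.104355) = -2.26, so t = 2.26/0.239 = 9.4559.

9.5 years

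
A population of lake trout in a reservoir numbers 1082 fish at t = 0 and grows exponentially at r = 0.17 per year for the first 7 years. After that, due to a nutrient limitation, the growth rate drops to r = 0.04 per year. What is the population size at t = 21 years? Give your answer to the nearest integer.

Phase 1: N(7) = 1082·e^(0.17×7) = 1082·e^1.19 = 3556.62.
Phase 2 runs for 21 − 7 = 14 years at r = 0.04.
N(21) = 3556.62·e^(0.04×14) = 3556.62·e^0.56 = 6226.48.

6226 fish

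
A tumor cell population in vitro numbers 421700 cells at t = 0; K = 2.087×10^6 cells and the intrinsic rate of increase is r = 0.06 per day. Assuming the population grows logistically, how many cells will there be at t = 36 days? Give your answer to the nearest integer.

1433950 cells

A = (K − N₀)/N₀ = (2.087×10^6 − 421700)/421700 = 3.949.
N(t) = K/(1 + A·e^(−rt)) = 2.087×10^6/(1 + 3.949×e^(−0.06×36)).
e^(−2.16) = 0.11533; denominator = 1 + 3.949×0.11533 = 1.4554.
N = 2.087×10^6/1.4554 = 1.43395×10^6.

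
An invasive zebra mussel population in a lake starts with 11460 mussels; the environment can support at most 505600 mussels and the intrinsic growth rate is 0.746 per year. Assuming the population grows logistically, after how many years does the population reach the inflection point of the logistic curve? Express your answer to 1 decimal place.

5.0 years

Logistic growth is fastest at N = K/2 = 252800.
A = (K − N₀)/N₀ = 43.119. Set K/(1 + A·e^(−rt)) = K/2 → A·e^(−rt) = 1.
e^(−0.746t) = 1/43.119 = 0.0231918, so t = ln(43.119)/0.746 = 3.764/0.746 = 5.0455.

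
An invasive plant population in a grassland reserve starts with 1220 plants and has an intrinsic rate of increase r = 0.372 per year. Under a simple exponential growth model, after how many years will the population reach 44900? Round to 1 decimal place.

Set N₀·e^(rt) = 44900: e^(0.372·t) = 44900/1220 = 36.803.
0.372·t = ln(36.803) = 3.6056, so t = 3.6056/0.372 = 9.6924.

9.7 years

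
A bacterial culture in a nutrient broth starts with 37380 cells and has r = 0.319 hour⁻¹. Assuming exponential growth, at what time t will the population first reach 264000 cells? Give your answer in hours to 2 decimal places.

6.13 hours

Set N₀·e^(rt) = 264000: e^(0.319·t) = 264000/37380 = 7.0626.
0.319·t = ln(7.0626) = 1.9548, so t = 1.9548/0.319 = 6.1279.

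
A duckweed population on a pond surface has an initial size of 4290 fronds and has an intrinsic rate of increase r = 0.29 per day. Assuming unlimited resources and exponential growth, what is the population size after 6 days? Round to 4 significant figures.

24440 fronds

N(t) = N₀·e^(rt) = 4290 × e^(0.29×6) = 4290 × e^1.74.
e^1.74 ≈ 5.6973, so N ≈ 4290 × 5.6973 = 24441.6.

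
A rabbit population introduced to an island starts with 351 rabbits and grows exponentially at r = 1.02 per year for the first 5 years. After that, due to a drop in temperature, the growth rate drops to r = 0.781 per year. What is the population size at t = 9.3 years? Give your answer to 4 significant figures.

Phase 1: N(5) = 351·e^(1.02×5) = 351·e^5.1 = 57571.7.
Phase 2 runs for 9.3 − 5 = 4.3 years at r = 0.781.
N(9.3) = 57571.7·e^(0.781×4.3) = 57571.7·e^3.358 = 1.654627×10^6.

1655000 rabbits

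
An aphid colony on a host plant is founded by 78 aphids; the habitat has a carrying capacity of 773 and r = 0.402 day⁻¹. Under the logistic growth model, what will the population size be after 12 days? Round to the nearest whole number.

721 aphids

A = (K − N₀)/N₀ = (773 − 78)/78 = 8.9103.
N(t) = K/(1 + A·e^(−rt)) = 773/(1 + 8.9103×e^(−0.402×12)).
e^(−4.824) = 0.0080346; denominator = 1 + 8.9103×0.0080346 = 1.0716.
N = 773/1.0716 = 721.358.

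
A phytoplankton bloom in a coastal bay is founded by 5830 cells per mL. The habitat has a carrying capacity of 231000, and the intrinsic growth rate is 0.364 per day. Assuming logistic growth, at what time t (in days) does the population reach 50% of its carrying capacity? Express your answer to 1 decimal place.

10.0 days

A = (K − N₀)/N₀ = (231000 − 5830)/5830 = 38.623.
Solve 231000/(1 + 38.623·e^(−0.364t)) = 115500: 1 + 38.623·e^(−0.364t) = 2, so e^(−0.364t) = 0.0258915.
−0.364·t = ln(0.0258915) = -3.6538, so t = 3.6538/0.364 = 10.038.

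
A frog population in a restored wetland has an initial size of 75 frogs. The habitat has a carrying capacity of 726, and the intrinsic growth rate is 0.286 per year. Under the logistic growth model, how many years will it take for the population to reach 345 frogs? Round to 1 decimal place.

A = (K − N₀)/N₀ = (726 − 75)/75 = 8.68.
Solve 726/(1 + 8.68·e^(−0.286t)) = 345: 1 + 8.68·e^(−0.286t) = 2.1043, so e^(−0.286t) = 0.127229.
−0.286·t = ln(0.127229) = -2.0618, so t = 2.0618/0.286 = 7.209.

7.2 years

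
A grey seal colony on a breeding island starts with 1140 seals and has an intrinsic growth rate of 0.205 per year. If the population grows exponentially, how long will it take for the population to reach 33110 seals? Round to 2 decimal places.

16.43 years

Set N₀·e^(rt) = 33110: e^(0.205·t) = 33110/1140 = 29.044.
0.205·t = ln(29.044) = 3.3688, so t = 3.3688/0.205 = 16.433.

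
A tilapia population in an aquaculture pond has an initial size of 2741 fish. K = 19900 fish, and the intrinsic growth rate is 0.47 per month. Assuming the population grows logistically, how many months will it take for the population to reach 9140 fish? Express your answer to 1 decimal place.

3.6 months

A = (K − N₀)/N₀ = (19900 − 2741)/2741 = 6.2601.
Solve 19900/(1 + 6.2601·e^(−0.47t)) = 9140: 1 + 6.2601·e^(−0.47t) = 2.1772, so e^(−0.47t) = 0.188054.
−0.47·t = ln(0.188054) = -1.671, so t = 1.671/0.47 = 3.5554.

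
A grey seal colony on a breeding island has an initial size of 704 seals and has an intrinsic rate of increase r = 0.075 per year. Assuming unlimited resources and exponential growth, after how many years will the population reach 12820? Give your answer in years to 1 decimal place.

38.7 years

Set N₀·e^(rt) = 12820: e^(0.075·t) = 12820/704 = 18.21.
0.075·t = ln(18.21) = 2.902, so t = 2.902/0.075 = 38.693.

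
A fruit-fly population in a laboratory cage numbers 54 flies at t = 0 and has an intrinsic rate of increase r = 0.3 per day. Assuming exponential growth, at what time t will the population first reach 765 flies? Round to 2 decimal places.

8.84 days

Set N₀·e^(rt) = 765: e^(0.3·t) = 765/54 = 14.167.
0.3·t = ln(14.167) = 2.6509, so t = 2.6509/0.3 = 8.8363.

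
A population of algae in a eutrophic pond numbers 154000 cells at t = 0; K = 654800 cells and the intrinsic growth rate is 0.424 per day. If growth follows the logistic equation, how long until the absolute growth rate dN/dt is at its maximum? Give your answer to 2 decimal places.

Logistic growth is fastest at N = K/2 = 327400.
A = (K − N₀)/N₀ = 3.2519. Set K/(1 + A·e^(−rt)) = K/2 → A·e^(−rt) = 1.
e^(−0.424t) = 1/3.2519 = 0.307508, so t = ln(3.2519)/0.424 = 1.1793/0.424 = 2.7813.

2.78 days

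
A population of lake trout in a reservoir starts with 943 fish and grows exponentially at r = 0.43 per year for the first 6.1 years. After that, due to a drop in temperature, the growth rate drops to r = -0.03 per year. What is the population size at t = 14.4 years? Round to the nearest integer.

10128 fish

Phase 1: N(6.1) = 943·e^(0.43×6.1) = 943·e^2.623 = 12991.7.
Phase 2 runs for 14.4 − 6.1 = 8.3 years at r = -0.03.
N(14.4) = 12991.7·e^(-0.03×8.3) = 12991.7·e^-0.249 = 10128.1.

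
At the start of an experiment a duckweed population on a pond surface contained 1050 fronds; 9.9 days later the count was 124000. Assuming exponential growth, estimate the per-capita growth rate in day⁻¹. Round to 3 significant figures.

0.482 per day

From N(t) = N₀·e^(rt): e^(r·9.9) = 124000/1050 = 118.1.
r·9.9 = ln(118.1) = 4.7715, so r = 4.7715/9.9 = 0.48197.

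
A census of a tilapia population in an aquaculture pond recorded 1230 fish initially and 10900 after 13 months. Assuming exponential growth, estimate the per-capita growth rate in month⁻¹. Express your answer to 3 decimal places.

0.168 per month

From N(t) = N₀·e^(rt): e^(r·13) = 10900/1230 = 8.8618.
r·13 = ln(8.8618) = 2.1817, so r = 2.1817/13 = 0.16783.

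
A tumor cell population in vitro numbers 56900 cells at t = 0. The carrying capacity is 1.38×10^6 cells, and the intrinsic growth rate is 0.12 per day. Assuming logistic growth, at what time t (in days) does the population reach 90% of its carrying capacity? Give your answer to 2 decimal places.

44.53 days

A = (K − N₀)/N₀ = (1.38×10^6 − 56900)/56900 = 23.253.
Solve 1.38×10^6/(1 + 23.253·e^(−0.12t)) = 1.242×10^6: 1 + 23.253·e^(−0.12t) = 1.1111, so e^(−0.12t) = 0.00477834.
−0.12·t = ln(0.00477834) = -5.3437, so t = 5.3437/0.12 = 44.531.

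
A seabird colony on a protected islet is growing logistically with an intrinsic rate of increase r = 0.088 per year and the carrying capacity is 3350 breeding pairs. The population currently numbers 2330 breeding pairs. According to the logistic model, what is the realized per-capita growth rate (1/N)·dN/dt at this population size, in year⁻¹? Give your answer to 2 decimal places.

(1/N)·dN/dt = r(1 − N/K) = 0.088 × (1 − 2330/3350).
= 0.088 × 0.30448 = 0.026794.

0.03 per year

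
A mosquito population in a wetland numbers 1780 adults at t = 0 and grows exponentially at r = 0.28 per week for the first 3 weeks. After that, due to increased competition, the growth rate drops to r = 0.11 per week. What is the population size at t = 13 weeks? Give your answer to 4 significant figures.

12390 adults

Phase 1: N(3) = 1780·e^(0.28×3) = 1780·e^0.84 = 4123.13.
Phase 2 runs for 13 − 3 = 10 weeks at r = 0.11.
N(13) = 4123.13·e^(0.11×10) = 4123.13·e^1.1 = 12386.6.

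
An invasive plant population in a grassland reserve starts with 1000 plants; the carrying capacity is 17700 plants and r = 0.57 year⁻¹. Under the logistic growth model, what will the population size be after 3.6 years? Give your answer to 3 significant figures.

5630 plants

A = (K − N₀)/N₀ = (17700 − 1000)/1000 = 16.7.
N(t) = K/(1 + A·e^(−rt)) = 17700/(1 + 16.7×e^(−0.57×3.6)).
e^(−2.052) = 0.12848; denominator = 1 + 16.7×0.12848 = 3.1456.
N = 17700/3.1456 = 5626.95.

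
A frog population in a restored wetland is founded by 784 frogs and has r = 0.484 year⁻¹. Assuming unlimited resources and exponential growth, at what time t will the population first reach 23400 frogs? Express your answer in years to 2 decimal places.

7.02 years

Set N₀·e^(rt) = 23400: e^(0.484·t) = 23400/784 = 29.847.
0.484·t = ln(29.847) = 3.3961, so t = 3.3961/0.484 = 7.0167.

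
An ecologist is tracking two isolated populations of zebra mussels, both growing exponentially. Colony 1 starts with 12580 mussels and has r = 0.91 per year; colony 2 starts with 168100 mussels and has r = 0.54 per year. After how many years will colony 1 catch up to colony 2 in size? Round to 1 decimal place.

Set 12580·e^(0.91t) = 168100·e^(0.54t).
e^((0.91 − 0.54)t) = 168100/12580 → e^(0.37·t) = 13.362.
0.37·t = ln(13.362) = 2.5925, so t = 2.5925/0.37 = 7.0066.

7.0 years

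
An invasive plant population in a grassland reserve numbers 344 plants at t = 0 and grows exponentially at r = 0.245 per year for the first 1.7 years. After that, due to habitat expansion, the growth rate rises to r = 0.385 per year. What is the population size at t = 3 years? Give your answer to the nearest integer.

Phase 1: N(1.7) = 344·e^(0.245×1.7) = 344·e^0.4165 = 521.726.
Phase 2 runs for 3 − 1.7 = 1.3 years at r = 0.385.
N(3) = 521.726·e^(0.385×1.3) = 521.726·e^0.5005 = 860.61.

861 plants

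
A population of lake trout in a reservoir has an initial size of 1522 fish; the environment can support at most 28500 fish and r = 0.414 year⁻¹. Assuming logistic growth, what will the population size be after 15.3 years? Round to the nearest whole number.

A = (K − N₀)/N₀ = (28500 − 1522)/1522 = 17.725.
N(t) = K/(1 + A·e^(−rt)) = 28500/(1 + 17.725×e^(−0.414×15.3)).
e^(−6.334) = 0.0017746; denominator = 1 + 17.725×0.0017746 = 1.0315.
N = 28500/1.0315 = 27630.9.

27631 fish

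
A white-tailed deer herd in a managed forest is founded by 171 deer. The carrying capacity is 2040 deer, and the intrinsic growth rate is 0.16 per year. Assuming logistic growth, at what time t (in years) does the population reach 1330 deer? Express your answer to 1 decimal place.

18.9 years

A = (K − N₀)/N₀ = (2040 − 171)/171 = 10.93.
Solve 2040/(1 + 10.93·e^(−0.16t)) = 1330: 1 + 10.93·e^(−0.16t) = 1.5338, so e^(−0.16t) = 0.048842.
−0.16·t = ln(0.048842) = -3.0192, so t = 3.0192/0.16 = 18.87.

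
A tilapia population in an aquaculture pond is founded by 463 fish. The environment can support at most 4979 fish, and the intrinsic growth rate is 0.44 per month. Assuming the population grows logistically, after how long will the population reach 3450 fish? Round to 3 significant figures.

7.03 months

A = (K − N₀)/N₀ = (4979 − 463)/463 = 9.7538.
Solve 4979/(1 + 9.7538·e^(−0.44t)) = 3450: 1 + 9.7538·e^(−0.44t) = 1.4432, so e^(−0.44t) = 0.0454376.
−0.44·t = ln(0.0454376) = -3.0914, so t = 3.0914/0.44 = 7.0259.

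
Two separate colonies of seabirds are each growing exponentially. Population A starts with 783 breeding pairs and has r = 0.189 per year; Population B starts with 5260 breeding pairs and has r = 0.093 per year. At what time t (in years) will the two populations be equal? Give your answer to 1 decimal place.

19.8 years

Set 783·e^(0.189t) = 5260·e^(0.093t).
e^((0.189 − 0.093)t) = 5260/783 → e^(0.096·t) = 6.7178.
0.096·t = ln(6.7178) = 1.9048, so t = 1.9048/0.096 = 19.841.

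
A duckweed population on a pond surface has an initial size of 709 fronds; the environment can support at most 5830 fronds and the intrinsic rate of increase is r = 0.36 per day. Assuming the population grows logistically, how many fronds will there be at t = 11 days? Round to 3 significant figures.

5120 fronds

A = (K − N₀)/N₀ = (5830 − 709)/709 = 7.2228.
N(t) = K/(1 + A·e^(−rt)) = 5830/(1 + 7.2228×e^(−0.36×11)).
e^(−3.96) = 0.019063; denominator = 1 + 7.2228×0.019063 = 1.1377.
N = 5830/1.1377 = 5124.42.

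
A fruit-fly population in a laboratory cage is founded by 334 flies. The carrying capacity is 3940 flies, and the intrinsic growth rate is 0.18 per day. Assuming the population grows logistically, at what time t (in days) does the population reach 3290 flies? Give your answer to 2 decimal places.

A = (K − N₀)/N₀ = (3940 − 334)/334 = 10.796.
Solve 3940/(1 + 10.796·e^(−0.18t)) = 3290: 1 + 10.796·e^(−0.18t) = 1.1976, so e^(−0.18t) = 0.0182995.
−0.18·t = ln(0.0182995) = -4.0009, so t = 4.0009/0.18 = 22.227.

22.23 days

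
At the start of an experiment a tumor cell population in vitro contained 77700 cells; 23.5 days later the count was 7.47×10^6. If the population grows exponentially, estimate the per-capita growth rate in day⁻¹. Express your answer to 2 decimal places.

0.19 per day

From N(t) = N₀·e^(rt): e^(r·23.5) = 7.47×10^6/77700 = 96.139.
r·23.5 = ln(96.139) = 4.5658, so r = 4.5658/23.5 = 0.19429.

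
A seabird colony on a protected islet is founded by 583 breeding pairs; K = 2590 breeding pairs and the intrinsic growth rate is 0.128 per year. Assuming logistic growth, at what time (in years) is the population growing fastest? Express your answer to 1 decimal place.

9.7 years

Logistic growth is fastest at N = K/2 = 1295.
A = (K − N₀)/N₀ = 3.4425. Set K/(1 + A·e^(−rt)) = K/2 → A·e^(−rt) = 1.
e^(−0.128t) = 1/3.4425 = 0.290483, so t = ln(3.4425)/0.128 = 1.2362/0.128 = 9.6579.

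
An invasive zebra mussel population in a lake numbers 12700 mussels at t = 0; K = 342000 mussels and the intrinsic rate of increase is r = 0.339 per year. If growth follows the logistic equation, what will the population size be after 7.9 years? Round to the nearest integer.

A = (K − N₀)/N₀ = (342000 − 12700)/12700 = 25.929.
N(t) = K/(1 + A·e^(−rt)) = 342000/(1 + 25.929×e^(−0.339×7.9)).
e^(−2.678) = 0.068694; denominator = 1 + 25.929×0.068694 = 2.7812.
N = 342000/2.7812 = 122970.

122970 mussels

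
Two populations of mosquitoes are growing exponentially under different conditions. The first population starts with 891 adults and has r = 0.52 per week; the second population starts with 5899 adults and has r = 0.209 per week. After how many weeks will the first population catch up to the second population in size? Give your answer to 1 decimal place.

Set 891·e^(0.52t) = 5899·e^(0.209t).
e^((0.52 − 0.209)t) = 5899/891 → e^(0.311·t) = 6.6207.
0.311·t = ln(6.6207) = 1.8902, so t = 1.8902/0.311 = 6.0778.

6.1 weeks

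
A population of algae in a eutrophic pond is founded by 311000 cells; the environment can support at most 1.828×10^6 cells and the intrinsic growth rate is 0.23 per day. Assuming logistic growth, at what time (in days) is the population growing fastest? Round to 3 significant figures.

Logistic growth is fastest at N = K/2 = 914000.
A = (K − N₀)/N₀ = 4.8778. Set K/(1 + A·e^(−rt)) = K/2 → A·e^(−rt) = 1.
e^(−0.23t) = 1/4.8778 = 0.20501, so t = ln(4.8778)/0.23 = 1.5847/0.23 = 6.89.

6.89 days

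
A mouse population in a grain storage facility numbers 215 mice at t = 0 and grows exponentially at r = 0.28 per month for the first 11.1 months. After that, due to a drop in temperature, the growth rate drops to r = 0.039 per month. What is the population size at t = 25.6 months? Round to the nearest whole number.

Phase 1: N(11.1) = 215·e^(0.28×11.1) = 215·e^3.108 = 4810.89.
Phase 2 runs for 25.6 − 11.1 = 14.5 months at r = 0.039.
N(25.6) = 4810.89·e^(0.039×14.5) = 4810.89·e^0.5655 = 8468.75.

8469 mice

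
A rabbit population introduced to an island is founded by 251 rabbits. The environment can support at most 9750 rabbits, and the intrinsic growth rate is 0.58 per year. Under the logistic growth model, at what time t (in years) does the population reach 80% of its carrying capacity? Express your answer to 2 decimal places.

A = (K − N₀)/N₀ = (9750 − 251)/251 = 37.845.
Solve 9750/(1 + 37.845·e^(−0.58t)) = 7800: 1 + 37.845·e^(−0.58t) = 1.25, so e^(−0.58t) = 0.00660596.
−0.58·t = ln(0.00660596) = -5.0198, so t = 5.0198/0.58 = 8.6548.

8.65 years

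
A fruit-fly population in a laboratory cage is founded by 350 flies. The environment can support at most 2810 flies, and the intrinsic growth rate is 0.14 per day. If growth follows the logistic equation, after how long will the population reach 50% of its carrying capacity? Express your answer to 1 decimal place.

13.9 days

A = (K − N₀)/N₀ = (2810 − 350)/350 = 7.0286.
Solve 2810/(1 + 7.0286·e^(−0.14t)) = 1405: 1 + 7.0286·e^(−0.14t) = 2, so e^(−0.14t) = 0.142276.
−0.14·t = ln(0.142276) = -1.95, so t = 1.95/0.14 = 13.928.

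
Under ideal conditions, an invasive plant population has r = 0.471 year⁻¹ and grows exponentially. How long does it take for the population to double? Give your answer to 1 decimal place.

Doubling time t_d = ln(2)/r = 0.6931/0.471 = 1.4717.

1.5 years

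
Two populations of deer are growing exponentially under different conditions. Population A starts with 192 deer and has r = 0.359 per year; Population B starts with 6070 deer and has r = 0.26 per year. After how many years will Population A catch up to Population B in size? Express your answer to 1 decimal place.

Set 192·e^(0.359t) = 6070·e^(0.26t).
e^((0.359 − 0.26)t) = 6070/192 → e^(0.099·t) = 31.615.
0.099·t = ln(31.615) = 3.4536, so t = 3.4536/0.099 = 34.885.

34.9 years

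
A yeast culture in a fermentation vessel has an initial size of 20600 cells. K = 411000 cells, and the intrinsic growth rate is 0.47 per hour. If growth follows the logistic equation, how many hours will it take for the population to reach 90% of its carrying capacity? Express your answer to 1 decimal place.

A = (K − N₀)/N₀ = (411000 − 20600)/20600 = 18.951.
Solve 411000/(1 + 18.951·e^(−0.47t)) = 369900: 1 + 18.951·e^(−0.47t) = 1.1111, so e^(−0.47t) = 0.00586293.
−0.47·t = ln(0.00586293) = -5.1391, so t = 5.1391/0.47 = 10.934.

10.9 hours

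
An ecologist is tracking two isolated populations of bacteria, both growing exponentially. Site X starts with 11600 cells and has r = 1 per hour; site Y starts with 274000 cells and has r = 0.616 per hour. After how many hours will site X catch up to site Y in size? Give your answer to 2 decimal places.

8.23 hours

Set 11600·e^(1t) = 274000·e^(0.616t).
e^((1 − 0.616)t) = 274000/11600 → e^(0.384·t) = 23.621.
0.384·t = ln(23.621) = 3.1621, so t = 3.1621/0.384 = 8.2347.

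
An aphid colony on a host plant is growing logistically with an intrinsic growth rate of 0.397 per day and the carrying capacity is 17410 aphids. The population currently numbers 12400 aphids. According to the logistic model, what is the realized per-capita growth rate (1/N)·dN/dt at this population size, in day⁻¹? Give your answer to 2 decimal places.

(1/N)·dN/dt = r(1 − N/K) = 0.397 × (1 − 12400/17410).
= 0.397 × 0.28777 = 0.11424.

0.11 per day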